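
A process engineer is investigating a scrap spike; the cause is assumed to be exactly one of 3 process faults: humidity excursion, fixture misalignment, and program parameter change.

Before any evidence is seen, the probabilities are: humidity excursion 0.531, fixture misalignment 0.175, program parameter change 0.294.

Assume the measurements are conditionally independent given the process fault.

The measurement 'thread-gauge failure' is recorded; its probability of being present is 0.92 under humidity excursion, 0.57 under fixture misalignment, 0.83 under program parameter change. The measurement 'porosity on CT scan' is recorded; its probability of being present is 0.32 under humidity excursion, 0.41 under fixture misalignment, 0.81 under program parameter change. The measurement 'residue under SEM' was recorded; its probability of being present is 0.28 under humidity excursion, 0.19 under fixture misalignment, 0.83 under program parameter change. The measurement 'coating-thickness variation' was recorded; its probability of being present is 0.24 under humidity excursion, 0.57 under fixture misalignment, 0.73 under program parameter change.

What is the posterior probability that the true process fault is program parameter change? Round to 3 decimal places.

For each hypothesis, the unnormalized posterior weight is prior × product of the measurement likelihoods:
  humidity excursion: 0.531 × 0.92 × 0.32 × 0.28 × 0.24 = 0.010505
  fixture misalignment: 0.175 × 0.57 × 0.41 × 0.19 × 0.57 = 0.0044292
  program parameter change: 0.294 × 0.83 × 0.81 × 0.83 × 0.73 = 0.11976
The unnormalized weights sum to 0.13469.
P(program parameter change | evidence) = 0.11976 / 0.13469 ≈ 0.889.

0.889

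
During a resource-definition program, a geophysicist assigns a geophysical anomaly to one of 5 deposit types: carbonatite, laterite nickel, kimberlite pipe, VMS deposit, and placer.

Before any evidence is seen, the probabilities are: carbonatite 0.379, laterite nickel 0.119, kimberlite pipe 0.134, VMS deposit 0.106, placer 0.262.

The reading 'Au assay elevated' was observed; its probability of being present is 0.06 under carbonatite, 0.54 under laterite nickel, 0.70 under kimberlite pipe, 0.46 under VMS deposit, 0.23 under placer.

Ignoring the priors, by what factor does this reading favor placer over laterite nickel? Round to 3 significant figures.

Likelihood of this reading under each hypothesis:
  placer: 0.23
  laterite nickel: 0.54
Bayes factor = 0.23 / 0.54 ≈ 0.426

0.426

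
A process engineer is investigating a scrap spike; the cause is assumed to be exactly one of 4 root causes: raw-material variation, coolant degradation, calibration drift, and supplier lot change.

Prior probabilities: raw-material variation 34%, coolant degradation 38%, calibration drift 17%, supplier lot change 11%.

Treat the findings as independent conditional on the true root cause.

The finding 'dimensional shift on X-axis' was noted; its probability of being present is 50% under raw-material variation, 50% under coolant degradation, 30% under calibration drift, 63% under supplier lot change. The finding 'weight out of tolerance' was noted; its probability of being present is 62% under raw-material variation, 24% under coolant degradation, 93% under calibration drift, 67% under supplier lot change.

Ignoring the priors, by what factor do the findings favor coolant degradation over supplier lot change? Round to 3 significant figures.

Joint likelihood of the evidence pattern under each hypothesis:
  coolant degradation: 0.50 × 0.24 = 0.12
  supplier lot change: 0.63 × 0.67 = 0.4221
Bayes factor = 0.12 / 0.4221 ≈ 0.284

0.284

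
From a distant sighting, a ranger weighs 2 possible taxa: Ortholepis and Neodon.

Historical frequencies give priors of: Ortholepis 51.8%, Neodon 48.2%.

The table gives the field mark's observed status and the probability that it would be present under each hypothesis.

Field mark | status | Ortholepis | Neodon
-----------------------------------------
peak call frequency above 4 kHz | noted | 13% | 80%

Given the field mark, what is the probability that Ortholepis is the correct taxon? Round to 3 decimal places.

0.149

For each hypothesis, the unnormalized posterior weight is prior × likelihood:
  Ortholepis: 0.518 × 0.13 = 0.06734
  Neodon: 0.482 × 0.80 = 0.3856
Normalizing constant Z = 0.06734 + 0.3856 = 0.45294.
P(Ortholepis | evidence) = 0.06734 / 0.45294 ≈ 0.149.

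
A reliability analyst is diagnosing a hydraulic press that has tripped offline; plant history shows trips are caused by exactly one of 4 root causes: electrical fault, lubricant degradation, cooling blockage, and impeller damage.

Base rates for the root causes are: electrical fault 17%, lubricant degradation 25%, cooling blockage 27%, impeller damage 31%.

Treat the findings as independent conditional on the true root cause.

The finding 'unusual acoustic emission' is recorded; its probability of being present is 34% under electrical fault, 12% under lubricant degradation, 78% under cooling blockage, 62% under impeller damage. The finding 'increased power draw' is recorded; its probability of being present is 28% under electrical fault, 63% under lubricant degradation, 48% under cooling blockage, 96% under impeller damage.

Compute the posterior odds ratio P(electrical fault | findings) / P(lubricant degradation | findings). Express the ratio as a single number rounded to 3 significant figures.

0.856

Unnormalized posterior weight (prior times the finding likelihoods) for each of the two hypotheses:
  electrical fault: 0.17 × 0.34 × 0.28 = 0.016184
  lubricant degradation: 0.25 × 0.12 × 0.63 = 0.0189
Odds(electrical fault : lubricant degradation) = 0.016184 / 0.0189 ≈ 0.856.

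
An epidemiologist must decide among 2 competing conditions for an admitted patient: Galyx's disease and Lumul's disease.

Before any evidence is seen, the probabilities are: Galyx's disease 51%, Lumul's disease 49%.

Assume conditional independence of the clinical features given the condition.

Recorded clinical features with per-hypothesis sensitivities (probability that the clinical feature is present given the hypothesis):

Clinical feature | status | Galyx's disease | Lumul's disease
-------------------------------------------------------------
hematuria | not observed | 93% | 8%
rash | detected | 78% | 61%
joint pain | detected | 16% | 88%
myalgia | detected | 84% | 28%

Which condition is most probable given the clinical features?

Lumul's disease

Multiply each prior by the joint likelihood of the clinical feature pattern (using 1 − P(present | H) for each absent clinical feature):
  Galyx's disease: 0.51 × (1 − 0.93) × 0.78 × 0.16 × 0.84 = 0.0037425
  Lumul's disease: 0.49 × (1 − 0.08) × 0.61 × 0.88 × 0.28 = 0.067757
Marginal likelihood of the evidence = 0.0715.
P(Galyx's disease | evidence) ≈ 0.0037425 / 0.0715 ≈ 0.052
P(Lumul's disease | evidence) ≈ 0.067757 / 0.0715 ≈ 0.948
The largest is 0.948, so Lumul's disease is most probable.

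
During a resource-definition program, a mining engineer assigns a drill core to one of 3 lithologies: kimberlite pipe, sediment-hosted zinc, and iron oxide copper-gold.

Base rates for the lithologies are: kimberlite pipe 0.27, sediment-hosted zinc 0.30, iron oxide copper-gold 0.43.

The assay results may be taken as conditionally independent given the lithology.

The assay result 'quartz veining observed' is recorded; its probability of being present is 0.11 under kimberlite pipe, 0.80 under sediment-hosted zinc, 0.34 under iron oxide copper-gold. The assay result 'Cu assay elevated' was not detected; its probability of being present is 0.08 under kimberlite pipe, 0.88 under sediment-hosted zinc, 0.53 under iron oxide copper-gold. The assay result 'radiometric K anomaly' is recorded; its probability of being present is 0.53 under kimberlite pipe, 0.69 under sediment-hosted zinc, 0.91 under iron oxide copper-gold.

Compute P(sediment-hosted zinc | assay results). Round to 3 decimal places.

0.205

For each hypothesis, the unnormalized posterior weight is prior × product of the assay result likelihoods (using 1 − P(present | H) for each absent assay result):
  kimberlite pipe: 0.27 × 0.11 × (1 − 0.08) × 0.53 = 0.014482
  sediment-hosted zinc: 0.30 × 0.80 × (1 − 0.88) × 0.69 = 0.019872
  iron oxide copper-gold: 0.43 × 0.34 × (1 − 0.53) × 0.91 = 0.06253
Normalizing constant Z = 0.014482 + 0.019872 + 0.06253 = 0.096883.
P(sediment-hosted zinc | evidence) = 0.019872 / 0.096883 ≈ 0.205.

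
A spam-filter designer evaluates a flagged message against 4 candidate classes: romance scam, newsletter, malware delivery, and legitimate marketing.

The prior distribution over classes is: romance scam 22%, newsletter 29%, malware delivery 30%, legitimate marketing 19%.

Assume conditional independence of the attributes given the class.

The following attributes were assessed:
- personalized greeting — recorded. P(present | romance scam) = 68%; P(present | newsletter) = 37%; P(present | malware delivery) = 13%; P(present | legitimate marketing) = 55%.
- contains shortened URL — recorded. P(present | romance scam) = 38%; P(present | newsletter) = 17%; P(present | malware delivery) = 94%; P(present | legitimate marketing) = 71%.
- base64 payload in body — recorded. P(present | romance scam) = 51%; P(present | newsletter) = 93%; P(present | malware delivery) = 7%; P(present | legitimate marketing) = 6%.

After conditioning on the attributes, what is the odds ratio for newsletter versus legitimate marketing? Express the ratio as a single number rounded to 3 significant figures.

3.81

Posterior odds equal prior odds times the likelihood ratio; only the two competing hypotheses matter.
  newsletter: 0.29 × 0.37 × 0.17 × 0.93 = 0.016964
  legitimate marketing: 0.19 × 0.55 × 0.71 × 0.06 = 0.0044517
Posterior odds = 0.016964 / 0.0044517 ≈ 3.81.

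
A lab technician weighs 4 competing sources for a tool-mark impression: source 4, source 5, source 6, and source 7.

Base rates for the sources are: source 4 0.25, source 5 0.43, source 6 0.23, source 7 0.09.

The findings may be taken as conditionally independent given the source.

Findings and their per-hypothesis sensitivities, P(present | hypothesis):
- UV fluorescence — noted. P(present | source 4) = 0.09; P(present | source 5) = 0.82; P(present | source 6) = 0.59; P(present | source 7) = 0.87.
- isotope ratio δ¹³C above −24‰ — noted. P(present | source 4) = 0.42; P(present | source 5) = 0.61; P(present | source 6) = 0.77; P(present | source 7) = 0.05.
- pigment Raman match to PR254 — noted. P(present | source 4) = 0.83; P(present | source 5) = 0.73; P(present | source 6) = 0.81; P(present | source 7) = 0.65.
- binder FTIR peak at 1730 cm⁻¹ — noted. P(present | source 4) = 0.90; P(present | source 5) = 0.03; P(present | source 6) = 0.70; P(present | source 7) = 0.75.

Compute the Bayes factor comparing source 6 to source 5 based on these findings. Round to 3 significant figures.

The Bayes factor is the ratio of the joint likelihoods of the evidence pattern under the two hypotheses.
  source 6: 0.59 × 0.77 × 0.81 × 0.70 = 0.25759
  source 5: 0.82 × 0.61 × 0.73 × 0.03 = 0.010954
Bayes factor = 0.25759 / 0.010954 ≈ 23.5

23.5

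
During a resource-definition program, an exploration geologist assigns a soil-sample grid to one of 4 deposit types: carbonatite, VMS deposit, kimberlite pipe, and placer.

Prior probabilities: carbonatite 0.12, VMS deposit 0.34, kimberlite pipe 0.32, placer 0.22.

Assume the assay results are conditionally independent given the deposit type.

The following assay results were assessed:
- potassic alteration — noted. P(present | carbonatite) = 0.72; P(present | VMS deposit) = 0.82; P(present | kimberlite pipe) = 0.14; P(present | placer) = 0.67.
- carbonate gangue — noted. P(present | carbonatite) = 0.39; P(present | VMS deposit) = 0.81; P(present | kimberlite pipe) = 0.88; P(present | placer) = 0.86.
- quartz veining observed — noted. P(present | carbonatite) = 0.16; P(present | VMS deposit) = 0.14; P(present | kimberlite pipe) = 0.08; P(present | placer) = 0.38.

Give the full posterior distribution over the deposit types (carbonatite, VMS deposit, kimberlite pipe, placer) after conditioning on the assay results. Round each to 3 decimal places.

Multiply each prior by the joint likelihood of the assay result pattern:
  carbonatite: 0.12 × 0.72 × 0.39 × 0.16 = 0.0053914
  VMS deposit: 0.34 × 0.82 × 0.81 × 0.14 = 0.031616
  kimberlite pipe: 0.32 × 0.14 × 0.88 × 0.08 = 0.0031539
  placer: 0.22 × 0.67 × 0.86 × 0.38 = 0.04817
Normalizing constant Z = 0.0053914 + 0.031616 + 0.0031539 + 0.04817 = 0.088332.
P(carbonatite | evidence) = 0.0053914 / 0.088332 ≈ 0.061
P(VMS deposit | evidence) = 0.031616 / 0.088332 ≈ 0.358
P(kimberlite pipe | evidence) = 0.0031539 / 0.088332 ≈ 0.036
P(placer | evidence) = 0.04817 / 0.088332 ≈ 0.545

0.061, 0.358, 0.036, 0.545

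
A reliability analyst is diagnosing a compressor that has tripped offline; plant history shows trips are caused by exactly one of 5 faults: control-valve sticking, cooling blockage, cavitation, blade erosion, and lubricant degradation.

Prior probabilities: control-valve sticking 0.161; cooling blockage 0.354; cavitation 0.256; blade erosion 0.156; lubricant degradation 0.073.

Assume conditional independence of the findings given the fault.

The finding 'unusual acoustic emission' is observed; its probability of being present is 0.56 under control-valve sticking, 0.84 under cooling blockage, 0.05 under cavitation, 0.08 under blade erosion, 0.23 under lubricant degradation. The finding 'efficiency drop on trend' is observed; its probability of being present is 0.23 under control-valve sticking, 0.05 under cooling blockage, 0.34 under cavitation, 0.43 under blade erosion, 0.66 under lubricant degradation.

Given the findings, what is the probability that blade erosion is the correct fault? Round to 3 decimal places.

For each hypothesis, the unnormalized posterior weight is prior × product of the finding likelihoods:
  control-valve sticking: 0.161 × 0.56 × 0.23 = 0.020737
  cooling blockage: 0.354 × 0.84 × 0.05 = 0.014868
  cavitation: 0.256 × 0.05 × 0.34 = 0.004352
  blade erosion: 0.156 × 0.08 × 0.43 = 0.0053664
  lubricant degradation: 0.073 × 0.23 × 0.66 = 0.011081
The unnormalized weights sum to 0.056405.
P(blade erosion | evidence) = 0.0053664 / 0.056405 ≈ 0.095.

0.095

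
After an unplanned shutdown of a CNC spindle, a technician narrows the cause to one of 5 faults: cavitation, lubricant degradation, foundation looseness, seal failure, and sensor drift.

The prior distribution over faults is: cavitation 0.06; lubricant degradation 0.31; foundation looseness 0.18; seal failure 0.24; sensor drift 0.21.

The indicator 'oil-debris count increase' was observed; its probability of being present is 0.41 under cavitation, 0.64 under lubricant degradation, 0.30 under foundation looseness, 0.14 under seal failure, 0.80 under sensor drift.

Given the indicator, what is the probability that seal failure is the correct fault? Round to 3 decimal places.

By Bayes' rule, the unnormalized weight for each hypothesis is prior × likelihood:
  cavitation: 0.06 × 0.41 = 0.0246
  lubricant degradation: 0.31 × 0.64 = 0.1984
  foundation looseness: 0.18 × 0.30 = 0.054
  seal failure: 0.24 × 0.14 = 0.0336
  sensor drift: 0.21 × 0.80 = 0.168
Marginal likelihood of the evidence = 0.4786.
P(seal failure | evidence) = 0.0336 / 0.4786 ≈ 0.070.

0.070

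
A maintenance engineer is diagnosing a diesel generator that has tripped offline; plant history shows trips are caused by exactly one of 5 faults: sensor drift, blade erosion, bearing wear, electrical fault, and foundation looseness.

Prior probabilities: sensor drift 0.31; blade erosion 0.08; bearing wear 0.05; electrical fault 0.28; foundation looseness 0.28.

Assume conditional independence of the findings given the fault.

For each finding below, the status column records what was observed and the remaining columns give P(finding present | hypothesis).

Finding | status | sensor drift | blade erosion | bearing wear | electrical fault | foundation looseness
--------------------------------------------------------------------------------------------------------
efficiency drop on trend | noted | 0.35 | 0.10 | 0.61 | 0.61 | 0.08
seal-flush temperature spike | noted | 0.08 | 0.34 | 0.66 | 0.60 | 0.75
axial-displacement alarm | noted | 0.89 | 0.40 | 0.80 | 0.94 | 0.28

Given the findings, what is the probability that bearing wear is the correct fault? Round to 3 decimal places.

Multiply each prior by the joint likelihood of the evidence pattern:
  sensor drift: 0.31 × 0.35 × 0.08 × 0.89 = 0.0077252
  blade erosion: 0.08 × 0.10 × 0.34 × 0.40 = 0.001088
  bearing wear: 0.05 × 0.61 × 0.66 × 0.80 = 0.016104
  electrical fault: 0.28 × 0.61 × 0.60 × 0.94 = 0.096331
  foundation looseness: 0.28 × 0.08 × 0.75 × 0.28 = 0.004704
The unnormalized weights sum to 0.12595.
P(bearing wear | evidence) = 0.016104 / 0.12595 ≈ 0.128.

0.128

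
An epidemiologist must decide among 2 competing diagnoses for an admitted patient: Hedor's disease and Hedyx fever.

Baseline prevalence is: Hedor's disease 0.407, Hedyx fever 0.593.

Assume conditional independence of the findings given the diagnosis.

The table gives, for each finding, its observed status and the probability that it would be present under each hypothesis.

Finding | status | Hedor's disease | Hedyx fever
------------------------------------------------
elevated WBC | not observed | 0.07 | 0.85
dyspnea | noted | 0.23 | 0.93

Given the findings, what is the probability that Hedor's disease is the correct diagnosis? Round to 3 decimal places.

For each hypothesis, the unnormalized posterior weight is prior × product of the finding likelihoods (using 1 − P(present | H) for each absent finding):
  Hedor's disease: 0.407 × (1 − 0.07) × 0.23 = 0.087057
  Hedyx fever: 0.593 × (1 − 0.85) × 0.93 = 0.082724
Marginal likelihood of the evidence = 0.16978.
P(Hedor's disease | evidence) = 0.087057 / 0.16978 ≈ 0.513.

0.513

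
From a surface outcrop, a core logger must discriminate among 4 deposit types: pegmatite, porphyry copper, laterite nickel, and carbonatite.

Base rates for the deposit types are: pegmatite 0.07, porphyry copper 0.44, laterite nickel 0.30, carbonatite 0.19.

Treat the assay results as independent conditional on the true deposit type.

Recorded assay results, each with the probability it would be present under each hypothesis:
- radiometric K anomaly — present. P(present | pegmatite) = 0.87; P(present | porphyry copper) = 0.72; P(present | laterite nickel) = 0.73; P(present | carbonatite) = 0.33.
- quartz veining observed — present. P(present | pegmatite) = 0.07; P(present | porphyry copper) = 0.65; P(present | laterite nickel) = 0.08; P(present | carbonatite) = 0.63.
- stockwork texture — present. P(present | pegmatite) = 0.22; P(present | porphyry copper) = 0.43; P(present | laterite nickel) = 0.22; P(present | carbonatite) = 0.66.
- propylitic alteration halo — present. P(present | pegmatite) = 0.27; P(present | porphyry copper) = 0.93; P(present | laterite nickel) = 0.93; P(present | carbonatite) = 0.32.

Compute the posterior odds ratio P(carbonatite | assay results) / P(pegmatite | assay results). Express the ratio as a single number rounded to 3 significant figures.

32.9

The normalizing constant cancels in an odds ratio, so compute prior × likelihood for the two hypotheses only:
  carbonatite: 0.19 × 0.33 × 0.63 × 0.66 × 0.32 = 0.0083426
  pegmatite: 0.07 × 0.87 × 0.07 × 0.22 × 0.27 = 0.00025322
Posterior odds = 0.0083426 / 0.00025322 ≈ 32.9.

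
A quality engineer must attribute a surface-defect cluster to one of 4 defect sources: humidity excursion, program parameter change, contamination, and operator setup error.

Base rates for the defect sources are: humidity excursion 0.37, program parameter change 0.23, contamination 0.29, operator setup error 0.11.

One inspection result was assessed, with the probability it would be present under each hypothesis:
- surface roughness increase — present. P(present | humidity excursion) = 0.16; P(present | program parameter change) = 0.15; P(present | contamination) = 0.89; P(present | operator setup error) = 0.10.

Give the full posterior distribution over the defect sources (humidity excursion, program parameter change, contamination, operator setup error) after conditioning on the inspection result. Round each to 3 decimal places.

For each hypothesis, the unnormalized posterior weight is prior × likelihood:
  humidity excursion: 0.37 × 0.16 = 0.0592
  program parameter change: 0.23 × 0.15 = 0.0345
  contamination: 0.29 × 0.89 = 0.2581
  operator setup error: 0.11 × 0.10 = 0.011
Normalizing constant Z = 0.0592 + 0.0345 + 0.2581 + 0.011 = 0.3628.
P(humidity excursion | evidence) = 0.0592 / 0.3628 ≈ 0.163
P(program parameter change | evidence) = 0.0345 / 0.3628 ≈ 0.095
P(contamination | evidence) = 0.2581 / 0.3628 ≈ 0.711
P(operator setup error | evidence) = 0.011 / 0.3628 ≈ 0.030

0.163, 0.095, 0.711, 0.030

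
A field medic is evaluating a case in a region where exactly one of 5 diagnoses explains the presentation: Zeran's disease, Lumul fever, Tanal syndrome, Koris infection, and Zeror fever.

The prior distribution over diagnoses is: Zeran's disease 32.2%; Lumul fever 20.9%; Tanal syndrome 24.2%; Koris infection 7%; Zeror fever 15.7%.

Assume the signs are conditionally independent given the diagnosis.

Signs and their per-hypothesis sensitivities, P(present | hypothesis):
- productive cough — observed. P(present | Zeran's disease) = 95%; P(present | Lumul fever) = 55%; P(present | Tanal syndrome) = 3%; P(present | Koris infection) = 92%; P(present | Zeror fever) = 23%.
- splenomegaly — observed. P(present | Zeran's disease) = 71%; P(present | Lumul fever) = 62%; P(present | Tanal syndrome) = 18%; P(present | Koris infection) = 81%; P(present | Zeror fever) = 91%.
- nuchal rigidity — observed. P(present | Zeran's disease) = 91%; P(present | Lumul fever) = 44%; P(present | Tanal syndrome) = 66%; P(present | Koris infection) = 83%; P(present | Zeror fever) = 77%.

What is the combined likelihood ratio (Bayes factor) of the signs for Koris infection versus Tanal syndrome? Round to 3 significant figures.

174

Take the product of per-sign likelihoods under each hypothesis, then divide.
  Koris infection: 0.92 × 0.81 × 0.83 = 0.61852
  Tanal syndrome: 0.03 × 0.18 × 0.66 = 0.003564
Bayes factor = 0.61852 / 0.003564 ≈ 174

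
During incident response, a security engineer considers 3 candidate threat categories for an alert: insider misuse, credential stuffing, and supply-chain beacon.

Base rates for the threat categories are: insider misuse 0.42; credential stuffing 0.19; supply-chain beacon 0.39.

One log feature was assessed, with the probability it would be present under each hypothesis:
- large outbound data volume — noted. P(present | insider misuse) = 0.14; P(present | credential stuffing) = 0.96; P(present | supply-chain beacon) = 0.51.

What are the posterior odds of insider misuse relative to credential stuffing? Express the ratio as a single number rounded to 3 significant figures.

Unnormalized posterior weight (prior times the log feature likelihood) for each of the two hypotheses:
  insider misuse: 0.42 × 0.14 = 0.0588
  credential stuffing: 0.19 × 0.96 = 0.1824
Odds(insider misuse : credential stuffing) = 0.0588 / 0.1824 ≈ 0.322.

0.322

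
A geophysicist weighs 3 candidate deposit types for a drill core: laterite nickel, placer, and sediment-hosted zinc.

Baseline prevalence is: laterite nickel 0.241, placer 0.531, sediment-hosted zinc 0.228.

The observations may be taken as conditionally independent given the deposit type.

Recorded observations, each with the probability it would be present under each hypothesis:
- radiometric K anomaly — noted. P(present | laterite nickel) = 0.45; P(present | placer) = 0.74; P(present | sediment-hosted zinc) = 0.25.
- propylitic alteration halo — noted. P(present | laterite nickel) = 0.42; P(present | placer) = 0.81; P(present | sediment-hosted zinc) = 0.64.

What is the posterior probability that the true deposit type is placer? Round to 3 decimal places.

By Bayes' rule with conditional independence, the unnormalized weight for each hypothesis is prior × ∏ likelihoods:
  laterite nickel: 0.241 × 0.45 × 0.42 = 0.045549
  placer: 0.531 × 0.74 × 0.81 = 0.31828
  sediment-hosted zinc: 0.228 × 0.25 × 0.64 = 0.03648
Normalizing constant Z = 0.045549 + 0.31828 + 0.03648 = 0.40031.
P(placer | evidence) = 0.31828 / 0.40031 ≈ 0.795.

0.795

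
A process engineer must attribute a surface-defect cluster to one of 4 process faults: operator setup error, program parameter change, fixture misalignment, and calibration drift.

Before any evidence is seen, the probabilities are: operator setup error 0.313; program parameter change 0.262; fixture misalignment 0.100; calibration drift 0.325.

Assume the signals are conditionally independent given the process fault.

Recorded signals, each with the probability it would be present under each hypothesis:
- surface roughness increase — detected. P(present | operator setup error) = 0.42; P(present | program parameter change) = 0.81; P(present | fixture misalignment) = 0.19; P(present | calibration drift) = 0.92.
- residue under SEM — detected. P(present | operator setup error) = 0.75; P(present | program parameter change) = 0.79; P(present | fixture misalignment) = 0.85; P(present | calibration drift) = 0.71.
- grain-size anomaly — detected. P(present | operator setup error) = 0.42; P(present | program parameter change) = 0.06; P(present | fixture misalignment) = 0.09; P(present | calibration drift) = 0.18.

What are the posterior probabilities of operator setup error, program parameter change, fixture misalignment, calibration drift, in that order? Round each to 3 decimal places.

For each hypothesis, the unnormalized posterior weight is prior × product of the signal likelihoods:
  operator setup error: 0.313 × 0.42 × 0.75 × 0.42 = 0.04141
  program parameter change: 0.262 × 0.81 × 0.79 × 0.06 = 0.010059
  fixture misalignment: 0.100 × 0.19 × 0.85 × 0.09 = 0.0014535
  calibration drift: 0.325 × 0.92 × 0.71 × 0.18 = 0.038212
Normalizing constant Z = 0.04141 + 0.010059 + 0.0014535 + 0.038212 = 0.091135.
P(operator setup error | evidence) = 0.04141 / 0.091135 ≈ 0.454
P(program parameter change | evidence) = 0.010059 / 0.091135 ≈ 0.110
P(fixture misalignment | evidence) = 0.0014535 / 0.091135 ≈ 0.016
P(calibration drift | evidence) = 0.038212 / 0.091135 ≈ 0.419

0.454, 0.110, 0.016, 0.419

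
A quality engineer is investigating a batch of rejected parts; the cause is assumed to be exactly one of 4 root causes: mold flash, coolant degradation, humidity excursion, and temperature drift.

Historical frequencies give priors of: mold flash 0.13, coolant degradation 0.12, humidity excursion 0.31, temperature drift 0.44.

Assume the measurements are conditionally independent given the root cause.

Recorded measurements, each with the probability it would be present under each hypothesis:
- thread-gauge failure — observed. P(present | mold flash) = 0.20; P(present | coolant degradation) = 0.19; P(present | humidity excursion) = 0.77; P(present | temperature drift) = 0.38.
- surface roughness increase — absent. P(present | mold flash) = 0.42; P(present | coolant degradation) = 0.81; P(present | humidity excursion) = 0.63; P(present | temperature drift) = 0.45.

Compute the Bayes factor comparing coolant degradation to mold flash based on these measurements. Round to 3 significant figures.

Take the product of per-measurement likelihoods under each hypothesis (using 1 − P(present | H) for each absent measurement), then divide.
  coolant degradation: 0.19 × (1 − 0.81) = 0.0361
  mold flash: 0.20 × (1 − 0.42) = 0.116
Bayes factor = 0.0361 / 0.116 ≈ 0.311

0.311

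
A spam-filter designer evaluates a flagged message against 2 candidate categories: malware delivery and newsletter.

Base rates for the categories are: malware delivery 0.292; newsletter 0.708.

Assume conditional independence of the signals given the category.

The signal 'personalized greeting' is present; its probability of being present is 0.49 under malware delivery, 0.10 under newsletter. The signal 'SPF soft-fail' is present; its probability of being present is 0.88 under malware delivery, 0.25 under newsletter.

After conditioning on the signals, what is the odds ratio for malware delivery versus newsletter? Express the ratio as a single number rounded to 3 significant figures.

7.11

Unnormalized posterior weight (prior times the signal likelihoods) for each of the two hypotheses:
  malware delivery: 0.292 × 0.49 × 0.88 = 0.12591
  newsletter: 0.708 × 0.10 × 0.25 = 0.0177
Posterior odds = 0.12591 / 0.0177 ≈ 7.11.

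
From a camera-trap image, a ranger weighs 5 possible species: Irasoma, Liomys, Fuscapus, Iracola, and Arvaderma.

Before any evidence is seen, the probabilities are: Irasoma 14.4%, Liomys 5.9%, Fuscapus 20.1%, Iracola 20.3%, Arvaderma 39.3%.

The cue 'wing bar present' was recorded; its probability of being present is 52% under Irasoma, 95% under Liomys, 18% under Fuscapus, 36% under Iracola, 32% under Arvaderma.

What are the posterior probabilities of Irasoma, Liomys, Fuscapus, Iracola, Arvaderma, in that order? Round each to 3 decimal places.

0.205, 0.153, 0.099, 0.200, 0.344

For each hypothesis, the unnormalized posterior weight is prior × likelihood:
  Irasoma: 0.144 × 0.52 = 0.07488
  Liomys: 0.059 × 0.95 = 0.05605
  Fuscapus: 0.201 × 0.18 = 0.03618
  Iracola: 0.203 × 0.36 = 0.07308
  Arvaderma: 0.393 × 0.32 = 0.12576
Marginal likelihood of the evidence = 0.36595.
P(Irasoma | evidence) = 0.07488 / 0.36595 ≈ 0.205
P(Liomys | evidence) = 0.05605 / 0.36595 ≈ 0.153
P(Fuscapus | evidence) = 0.03618 / 0.36595 ≈ 0.099
P(Iracola | evidence) = 0.07308 / 0.36595 ≈ 0.200
P(Arvaderma | evidence) = 0.12576 / 0.36595 ≈ 0.344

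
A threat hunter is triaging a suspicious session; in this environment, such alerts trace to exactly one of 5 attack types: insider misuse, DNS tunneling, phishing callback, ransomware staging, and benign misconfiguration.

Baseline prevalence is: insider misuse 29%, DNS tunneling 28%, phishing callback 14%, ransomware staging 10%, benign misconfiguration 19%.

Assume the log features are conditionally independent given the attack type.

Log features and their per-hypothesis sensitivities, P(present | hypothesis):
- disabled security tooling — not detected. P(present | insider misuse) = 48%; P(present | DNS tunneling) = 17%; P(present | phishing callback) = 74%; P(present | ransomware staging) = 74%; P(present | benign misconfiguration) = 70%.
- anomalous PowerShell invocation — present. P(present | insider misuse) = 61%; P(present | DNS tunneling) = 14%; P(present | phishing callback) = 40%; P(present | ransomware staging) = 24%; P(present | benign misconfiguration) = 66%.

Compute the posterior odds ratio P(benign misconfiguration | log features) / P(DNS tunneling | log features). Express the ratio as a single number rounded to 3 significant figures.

1.16

The normalizing constant cancels in an odds ratio, so compute prior × likelihood for the two hypotheses only (using 1 − P(present | H) for each absent log feature):
  benign misconfiguration: 0.19 × (1 − 0.70) × 0.66 = 0.03762
  DNS tunneling: 0.28 × (1 − 0.17) × 0.14 = 0.032536
Odds(benign misconfiguration : DNS tunneling) = 0.03762 / 0.032536 ≈ 1.16.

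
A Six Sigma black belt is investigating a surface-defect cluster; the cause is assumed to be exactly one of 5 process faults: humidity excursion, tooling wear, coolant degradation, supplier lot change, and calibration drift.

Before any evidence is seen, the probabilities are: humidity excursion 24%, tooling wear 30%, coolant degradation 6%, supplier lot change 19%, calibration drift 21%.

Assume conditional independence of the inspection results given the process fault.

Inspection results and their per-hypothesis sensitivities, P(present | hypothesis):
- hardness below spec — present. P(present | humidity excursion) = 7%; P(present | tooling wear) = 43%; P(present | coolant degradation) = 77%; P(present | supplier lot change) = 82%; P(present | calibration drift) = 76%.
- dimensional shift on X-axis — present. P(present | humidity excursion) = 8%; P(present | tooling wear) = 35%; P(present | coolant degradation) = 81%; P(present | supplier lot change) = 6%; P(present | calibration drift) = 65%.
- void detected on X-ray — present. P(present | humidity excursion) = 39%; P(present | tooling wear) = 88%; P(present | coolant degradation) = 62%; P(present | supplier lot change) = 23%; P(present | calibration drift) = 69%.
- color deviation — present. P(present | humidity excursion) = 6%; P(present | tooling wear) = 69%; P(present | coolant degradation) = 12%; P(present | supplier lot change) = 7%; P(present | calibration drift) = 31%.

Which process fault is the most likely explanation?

tooling wear

Multiply each prior by the joint likelihood of the inspection result pattern:
  humidity excursion: 0.24 × 0.07 × 0.08 × 0.39 × 0.06 = 3.145e-05
  tooling wear: 0.30 × 0.43 × 0.35 × 0.88 × 0.69 = 0.027415
  coolant degradation: 0.06 × 0.77 × 0.81 × 0.62 × 0.12 = 0.0027842
  supplier lot change: 0.19 × 0.82 × 0.06 × 0.23 × 0.07 = 0.0001505
  calibration drift: 0.21 × 0.76 × 0.65 × 0.69 × 0.31 = 0.02219
Normalizing constant Z = 3.145e-05 + 0.027415 + 0.0027842 + 0.0001505 + 0.02219 = 0.052571.
P(humidity excursion | evidence) ≈ 3.145e-05 / 0.052571 ≈ 0.001
P(tooling wear | evidence) ≈ 0.027415 / 0.052571 ≈ 0.521
P(coolant degradation | evidence) ≈ 0.0027842 / 0.052571 ≈ 0.053
P(supplier lot change | evidence) ≈ 0.0001505 / 0.052571 ≈ 0.003
P(calibration drift | evidence) ≈ 0.02219 / 0.052571 ≈ 0.422
The largest is 0.521, so tooling wear is most probable.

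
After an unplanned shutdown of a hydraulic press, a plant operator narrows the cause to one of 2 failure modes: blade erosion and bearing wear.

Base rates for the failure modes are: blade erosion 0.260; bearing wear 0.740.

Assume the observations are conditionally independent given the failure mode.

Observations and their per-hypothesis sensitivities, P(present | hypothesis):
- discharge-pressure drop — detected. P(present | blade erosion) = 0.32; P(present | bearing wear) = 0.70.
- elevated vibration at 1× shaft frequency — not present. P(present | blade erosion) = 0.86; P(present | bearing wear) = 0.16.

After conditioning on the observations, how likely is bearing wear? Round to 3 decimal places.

Multiply each prior by the joint likelihood of the evidence pattern (using 1 − P(present | H) for each absent observation):
  blade erosion: 0.260 × 0.32 × (1 − 0.86) = 0.011648
  bearing wear: 0.740 × 0.70 × (1 − 0.16) = 0.43512
Normalizing constant Z = 0.011648 + 0.43512 = 0.44677.
P(bearing wear | evidence) = 0.43512 / 0.44677 ≈ 0.974.

0.974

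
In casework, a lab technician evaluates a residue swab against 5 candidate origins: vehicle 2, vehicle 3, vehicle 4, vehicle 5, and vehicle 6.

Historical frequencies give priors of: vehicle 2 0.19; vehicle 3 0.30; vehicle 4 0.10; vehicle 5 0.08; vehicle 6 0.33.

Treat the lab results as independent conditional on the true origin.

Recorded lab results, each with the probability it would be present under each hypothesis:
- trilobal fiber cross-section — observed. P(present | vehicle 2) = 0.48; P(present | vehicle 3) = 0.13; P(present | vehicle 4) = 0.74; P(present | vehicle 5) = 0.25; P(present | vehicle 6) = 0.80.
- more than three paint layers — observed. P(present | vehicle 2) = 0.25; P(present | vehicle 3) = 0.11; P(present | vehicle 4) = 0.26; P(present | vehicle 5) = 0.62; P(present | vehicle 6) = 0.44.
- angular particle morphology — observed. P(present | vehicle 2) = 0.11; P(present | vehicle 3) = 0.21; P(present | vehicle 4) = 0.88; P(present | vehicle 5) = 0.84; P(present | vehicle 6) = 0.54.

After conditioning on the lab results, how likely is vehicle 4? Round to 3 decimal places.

For each hypothesis, the unnormalized posterior weight is prior × product of the lab result likelihoods:
  vehicle 2: 0.19 × 0.48 × 0.25 × 0.11 = 0.002508
  vehicle 3: 0.30 × 0.13 × 0.11 × 0.21 = 0.0009009
  vehicle 4: 0.10 × 0.74 × 0.26 × 0.88 = 0.016931
  vehicle 5: 0.08 × 0.25 × 0.62 × 0.84 = 0.010416
  vehicle 6: 0.33 × 0.80 × 0.44 × 0.54 = 0.062726
Normalizing constant Z = 0.002508 + 0.0009009 + 0.016931 + 0.010416 + 0.062726 = 0.093482.
P(vehicle 4 | evidence) = 0.016931 / 0.093482 ≈ 0.181.

0.181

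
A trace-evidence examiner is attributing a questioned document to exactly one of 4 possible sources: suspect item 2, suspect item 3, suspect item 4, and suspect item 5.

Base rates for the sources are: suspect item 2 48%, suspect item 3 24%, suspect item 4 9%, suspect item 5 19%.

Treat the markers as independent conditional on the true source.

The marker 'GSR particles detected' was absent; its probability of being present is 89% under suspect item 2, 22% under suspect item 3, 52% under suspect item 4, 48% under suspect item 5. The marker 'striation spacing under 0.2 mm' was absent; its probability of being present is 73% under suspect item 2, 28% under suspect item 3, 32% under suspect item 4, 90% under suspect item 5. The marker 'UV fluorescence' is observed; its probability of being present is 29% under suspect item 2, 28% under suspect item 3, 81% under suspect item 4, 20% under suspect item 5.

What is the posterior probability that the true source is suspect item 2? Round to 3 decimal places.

0.061

Multiply each prior by the joint likelihood of the marker pattern (using 1 − P(present | H) for each absent marker):
  suspect item 2: 0.48 × (1 − 0.89) × (1 − 0.73) × 0.29 = 0.0041342
  suspect item 3: 0.24 × (1 − 0.22) × (1 − 0.28) × 0.28 = 0.03774
  suspect item 4: 0.09 × (1 − 0.52) × (1 − 0.32) × 0.81 = 0.023795
  suspect item 5: 0.19 × (1 − 0.48) × (1 − 0.90) × 0.20 = 0.001976
Marginal likelihood of the evidence = 0.067644.
P(suspect item 2 | evidence) = 0.0041342 / 0.067644 ≈ 0.061.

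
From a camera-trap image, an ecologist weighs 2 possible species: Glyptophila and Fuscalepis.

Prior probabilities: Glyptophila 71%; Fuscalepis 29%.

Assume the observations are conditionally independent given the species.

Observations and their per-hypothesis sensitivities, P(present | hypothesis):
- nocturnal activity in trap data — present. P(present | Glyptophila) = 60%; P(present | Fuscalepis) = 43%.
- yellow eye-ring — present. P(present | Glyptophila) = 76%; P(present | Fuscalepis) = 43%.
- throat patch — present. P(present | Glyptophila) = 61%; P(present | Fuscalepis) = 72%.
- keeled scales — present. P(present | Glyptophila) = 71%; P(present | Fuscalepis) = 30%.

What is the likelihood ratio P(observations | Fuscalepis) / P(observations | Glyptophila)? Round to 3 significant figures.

Take the product of per-observation likelihoods under each hypothesis, then divide.
  Fuscalepis: 0.43 × 0.43 × 0.72 × 0.30 = 0.039938
  Glyptophila: 0.60 × 0.76 × 0.61 × 0.71 = 0.19749
Bayes factor = 0.039938 / 0.19749 ≈ 0.202

0.202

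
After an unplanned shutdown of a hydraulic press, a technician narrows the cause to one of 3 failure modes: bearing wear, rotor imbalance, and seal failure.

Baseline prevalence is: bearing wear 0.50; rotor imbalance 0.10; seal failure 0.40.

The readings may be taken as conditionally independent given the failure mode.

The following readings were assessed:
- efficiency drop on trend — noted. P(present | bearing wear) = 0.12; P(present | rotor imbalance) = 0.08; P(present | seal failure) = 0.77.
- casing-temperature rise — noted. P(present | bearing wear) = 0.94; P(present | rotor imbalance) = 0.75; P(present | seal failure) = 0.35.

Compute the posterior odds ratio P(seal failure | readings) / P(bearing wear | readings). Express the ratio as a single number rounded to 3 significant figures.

Posterior odds equal prior odds times the likelihood ratio; only the two competing hypotheses matter.
  seal failure: 0.40 × 0.77 × 0.35 = 0.1078
  bearing wear: 0.50 × 0.12 × 0.94 = 0.0564
Posterior odds = 0.1078 / 0.0564 ≈ 1.91.

1.91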